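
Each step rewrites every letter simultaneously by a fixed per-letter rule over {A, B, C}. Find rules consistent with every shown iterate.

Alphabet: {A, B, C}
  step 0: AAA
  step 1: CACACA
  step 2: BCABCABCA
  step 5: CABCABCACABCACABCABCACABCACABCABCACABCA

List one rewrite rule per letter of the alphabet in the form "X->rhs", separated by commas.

A->CA, B->CA, C->B

  step 1 ⇒ step 2: CACACA ⇒ B·CA·B·CA·B·CA
    A ↦ CA
    C ↦ B
    B ↦ CA  (constrained at step 2)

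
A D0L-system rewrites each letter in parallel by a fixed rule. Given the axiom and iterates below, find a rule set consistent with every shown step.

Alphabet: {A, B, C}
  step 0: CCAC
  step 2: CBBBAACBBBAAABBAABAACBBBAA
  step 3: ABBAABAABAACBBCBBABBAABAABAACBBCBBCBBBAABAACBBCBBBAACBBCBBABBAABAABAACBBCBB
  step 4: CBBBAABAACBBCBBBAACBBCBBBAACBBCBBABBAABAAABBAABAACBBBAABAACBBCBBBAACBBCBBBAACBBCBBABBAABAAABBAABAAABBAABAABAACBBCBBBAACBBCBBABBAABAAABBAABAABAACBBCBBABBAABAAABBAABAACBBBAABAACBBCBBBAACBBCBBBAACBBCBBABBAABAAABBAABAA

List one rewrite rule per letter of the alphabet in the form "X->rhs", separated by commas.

  step 3 ⇒ step 4: ABBAABAABAACBBCBBABBAABAABAACBBCBBCBBBAABAACBBCBBBAACBBCBBABBAABAABAACBBCBB ⇒ CBB·BAA·BAA·CBB·CBB·BAA·CBB·CBB·BAA·CBB·CBB·AB·BAA·BAA·AB·BAA·BAA·CBB·BAA·BAA·CBB·CBB·BAA·CBB·CBB·BAA·CBB·CBB·AB·BAA·BAA·AB·BAA·BAA·AB·BAA·BAA·BAA·CBB·CBB·BAA·CBB·CBB·AB·BAA·BAA·AB·BAA·BAA·BAA·CBB·CBB·AB·BAA·BAA·AB·BAA·BAA·CBB·BAA·BAA·CBB·CBB·BAA·CBB·CBB·BAA·CBB·CBB·AB·BAA·BAA·AB·BAA·BAA
    A ↦ CBB
    B ↦ BAA
    C ↦ AB

A->CBB, B->BAA, C->AB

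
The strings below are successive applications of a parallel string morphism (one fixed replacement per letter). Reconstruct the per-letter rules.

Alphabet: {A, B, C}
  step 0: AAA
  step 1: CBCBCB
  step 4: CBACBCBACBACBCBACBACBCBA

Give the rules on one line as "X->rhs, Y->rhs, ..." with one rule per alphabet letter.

A->CB, B->A, C->CB

  step 0 ⇒ step 1: AAA ⇒ CB·CB·CB
    A ↦ CB
    B ↦ A  (constrained at step 1)
    C ↦ CB  (constrained at step 1)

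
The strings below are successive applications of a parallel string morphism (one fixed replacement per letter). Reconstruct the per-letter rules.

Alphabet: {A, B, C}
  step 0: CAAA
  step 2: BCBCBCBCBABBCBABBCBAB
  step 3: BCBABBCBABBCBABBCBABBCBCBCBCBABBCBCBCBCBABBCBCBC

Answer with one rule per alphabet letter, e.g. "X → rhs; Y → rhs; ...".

A->BC, B->BC, C->BAB

  step 2 ⇒ step 3: BCBCBCBCBABBCBABBCBAB ⇒ BC·BAB·BC·BAB·BC·BAB·BC·BAB·BC·BC·BC·BC·BAB·BC·BC·BC·BC·BAB·BC·BC·BC
    A ↦ BC
    B ↦ BC
    C ↦ BAB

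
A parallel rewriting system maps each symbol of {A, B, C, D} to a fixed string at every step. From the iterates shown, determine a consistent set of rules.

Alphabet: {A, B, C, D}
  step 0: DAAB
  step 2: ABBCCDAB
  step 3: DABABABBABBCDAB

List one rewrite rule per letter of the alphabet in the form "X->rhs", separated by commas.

A->D, B->AB, C->ABB, D->C

  step 2 ⇒ step 3: ABBCCDAB ⇒ D·AB·AB·ABB·ABB·C·D·AB
    A ↦ D
    B ↦ AB
    C ↦ ABB
    D ↦ C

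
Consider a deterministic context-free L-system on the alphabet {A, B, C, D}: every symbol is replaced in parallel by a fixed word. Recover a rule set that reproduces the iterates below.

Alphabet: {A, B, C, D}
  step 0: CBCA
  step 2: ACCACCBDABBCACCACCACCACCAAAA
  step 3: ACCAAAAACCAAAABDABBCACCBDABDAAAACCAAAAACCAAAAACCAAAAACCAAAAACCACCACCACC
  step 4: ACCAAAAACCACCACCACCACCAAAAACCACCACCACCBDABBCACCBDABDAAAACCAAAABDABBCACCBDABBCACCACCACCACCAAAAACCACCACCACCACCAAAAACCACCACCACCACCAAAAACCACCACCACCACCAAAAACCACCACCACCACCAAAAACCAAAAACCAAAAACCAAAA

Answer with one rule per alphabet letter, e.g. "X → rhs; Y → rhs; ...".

A->ACC, B->BDA, C->AA, D->BBC

  step 3 ⇒ step 4: ACCAAAAACCAAAABDABBCACCBDABDAAAACCAAAAACCAAAAACCAAAAACCAAAAACCACCACCACC ⇒ ACC·AA·AA·ACC·ACC·ACC·ACC·ACC·AA·AA·ACC·ACC·ACC·ACC·BDA·BBC·ACC·BDA·BDA·AA·ACC·AA·AA·BDA·BBC·ACC·BDA·BBC·ACC·ACC·ACC·ACC·AA·AA·ACC·ACC·ACC·ACC·ACC·AA·AA·ACC·ACC·ACC·ACC·ACC·AA·AA·ACC·ACC·ACC·ACC·ACC·AA·AA·ACC·ACC·ACC·ACC·ACC·AA·AA·ACC·AA·AA·ACC·AA·AA·ACC·AA·AA
    A ↦ ACC
    B ↦ BDA
    C ↦ AA
    D ↦ BBC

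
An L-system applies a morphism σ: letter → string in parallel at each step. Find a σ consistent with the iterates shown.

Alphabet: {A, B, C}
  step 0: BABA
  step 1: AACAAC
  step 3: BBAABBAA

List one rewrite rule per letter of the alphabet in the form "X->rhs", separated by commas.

  step 0 ⇒ step 1: BABA ⇒ AA·C·AA·C
    A ↦ C
    B ↦ AA
    C ↦ B  (constrained at step 1)

A->C, B->AA, C->B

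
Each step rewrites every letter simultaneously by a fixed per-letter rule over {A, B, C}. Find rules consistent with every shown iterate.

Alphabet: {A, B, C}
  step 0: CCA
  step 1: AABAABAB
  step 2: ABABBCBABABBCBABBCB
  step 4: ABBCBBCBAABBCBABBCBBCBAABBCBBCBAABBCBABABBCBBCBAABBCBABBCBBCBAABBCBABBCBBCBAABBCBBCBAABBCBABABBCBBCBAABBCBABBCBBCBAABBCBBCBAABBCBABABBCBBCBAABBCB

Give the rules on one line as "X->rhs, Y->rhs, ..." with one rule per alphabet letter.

  step 1 ⇒ step 2: AABAABAB ⇒ AB·AB·BCB·AB·AB·BCB·AB·BCB
    A ↦ AB
    B ↦ BCB
  step 0 ⇒ step 1: CCA ⇒ AAB·AAB·AB
    C ↦ AAB

A->AB, B->BCB, C->AAB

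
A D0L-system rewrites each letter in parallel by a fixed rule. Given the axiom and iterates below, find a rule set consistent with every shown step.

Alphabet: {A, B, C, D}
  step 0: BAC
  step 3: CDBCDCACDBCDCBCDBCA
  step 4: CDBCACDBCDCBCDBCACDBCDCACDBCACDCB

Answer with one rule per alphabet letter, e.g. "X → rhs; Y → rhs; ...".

  step 3 ⇒ step 4: CDBCDCACDBCDCBCDBCA ⇒ CD·B·CA·CD·B·CD·CB·CD·B·CA·CD·B·CD·CA·CD·B·CA·CD·CB
    A ↦ CB
    B ↦ CA
    C ↦ CD
    D ↦ B

A->CB, B->CA, C->CD, D->B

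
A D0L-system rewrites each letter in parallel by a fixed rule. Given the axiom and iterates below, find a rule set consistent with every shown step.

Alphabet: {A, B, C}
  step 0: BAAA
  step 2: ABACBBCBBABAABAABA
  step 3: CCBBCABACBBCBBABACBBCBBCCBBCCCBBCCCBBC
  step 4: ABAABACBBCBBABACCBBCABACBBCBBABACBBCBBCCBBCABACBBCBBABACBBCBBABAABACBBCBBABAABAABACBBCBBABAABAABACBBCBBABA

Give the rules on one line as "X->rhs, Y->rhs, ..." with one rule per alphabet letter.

  step 3 ⇒ step 4: CCBBCABACBBCBBABACBBCBBCCBBCCCBBCCCBBC ⇒ ABA·ABA·CBB·CBB·ABA·C·CBB·C·ABA·CBB·CBB·ABA·CBB·CBB·C·CBB·C·ABA·CBB·CBB·ABA·CBB·CBB·ABA·ABA·CBB·CBB·ABA·ABA·ABA·CBB·CBB·ABA·ABA·ABA·CBB·CBB·ABA
    A ↦ C
    B ↦ CBB
    C ↦ ABA

A->C, B->CBB, C->ABA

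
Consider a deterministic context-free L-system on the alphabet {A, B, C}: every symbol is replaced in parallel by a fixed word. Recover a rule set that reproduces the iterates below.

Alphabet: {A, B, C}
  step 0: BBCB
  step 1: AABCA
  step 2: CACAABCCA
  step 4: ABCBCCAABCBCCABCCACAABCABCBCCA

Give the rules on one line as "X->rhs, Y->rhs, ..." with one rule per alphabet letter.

A->CA, B->A, C->BC

  step 1 ⇒ step 2: AABCA ⇒ CA·CA·A·BC·CA
    A ↦ CA
    B ↦ A
    C ↦ BC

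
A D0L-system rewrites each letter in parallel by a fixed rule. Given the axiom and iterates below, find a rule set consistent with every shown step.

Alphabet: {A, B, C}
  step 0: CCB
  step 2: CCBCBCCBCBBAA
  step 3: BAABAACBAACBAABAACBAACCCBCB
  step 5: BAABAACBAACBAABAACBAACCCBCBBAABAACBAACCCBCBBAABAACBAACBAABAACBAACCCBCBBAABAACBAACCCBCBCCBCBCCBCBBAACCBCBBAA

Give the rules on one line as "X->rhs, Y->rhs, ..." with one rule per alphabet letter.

  step 2 ⇒ step 3: CCBCBCCBCBBAA ⇒ BAA·BAA·C·BAA·C·BAA·BAA·C·BAA·C·C·CB·CB
    A ↦ CB
    B ↦ C
    C ↦ BAA

A->CB, B->C, C->BAA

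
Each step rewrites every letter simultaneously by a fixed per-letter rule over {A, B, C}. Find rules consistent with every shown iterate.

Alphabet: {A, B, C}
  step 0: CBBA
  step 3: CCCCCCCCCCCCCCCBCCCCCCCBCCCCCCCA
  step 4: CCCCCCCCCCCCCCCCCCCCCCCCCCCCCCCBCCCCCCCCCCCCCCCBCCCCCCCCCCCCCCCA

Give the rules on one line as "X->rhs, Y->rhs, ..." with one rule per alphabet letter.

A->CA, B->CB, C->CC

  step 3 ⇒ step 4: CCCCCCCCCCCCCCCBCCCCCCCBCCCCCCCA ⇒ CC·CC·CC·CC·CC·CC·CC·CC·CC·CC·CC·CC·CC·CC·CC·CB·CC·CC·CC·CC·CC·CC·CC·CB·CC·CC·CC·CC·CC·CC·CC·CA
    A ↦ CA
    B ↦ CB
    C ↦ CC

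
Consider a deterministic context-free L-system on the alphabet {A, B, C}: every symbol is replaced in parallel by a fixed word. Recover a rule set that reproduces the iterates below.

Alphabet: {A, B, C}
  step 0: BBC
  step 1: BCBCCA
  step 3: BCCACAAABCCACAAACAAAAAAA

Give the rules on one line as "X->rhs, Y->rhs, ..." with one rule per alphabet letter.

A->AA, B->BC, C->CA

  step 0 ⇒ step 1: BBC ⇒ BC·BC·CA
    B ↦ BC
    C ↦ CA
    A ↦ AA  (constrained at step 1)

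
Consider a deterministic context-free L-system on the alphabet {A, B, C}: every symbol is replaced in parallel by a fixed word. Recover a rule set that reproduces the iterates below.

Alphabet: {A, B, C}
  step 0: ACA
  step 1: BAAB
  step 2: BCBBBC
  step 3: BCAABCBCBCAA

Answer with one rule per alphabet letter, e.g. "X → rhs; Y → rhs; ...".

  step 2 ⇒ step 3: BCBBBC ⇒ BC·AA·BC·BC·BC·AA
    B ↦ BC
    C ↦ AA
  step 0 ⇒ step 1: ACA ⇒ B·AA·B
    A ↦ B

A->B, B->BC, C->AA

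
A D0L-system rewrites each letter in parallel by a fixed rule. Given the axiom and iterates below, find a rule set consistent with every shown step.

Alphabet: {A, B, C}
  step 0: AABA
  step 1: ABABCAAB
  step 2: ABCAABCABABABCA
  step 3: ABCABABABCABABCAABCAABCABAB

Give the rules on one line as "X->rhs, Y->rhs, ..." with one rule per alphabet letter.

A->AB, B->CA, C->B

  step 2 ⇒ step 3: ABCAABCABABABCA ⇒ AB·CA·B·AB·AB·CA·B·AB·CA·AB·CA·AB·CA·B·AB
    A ↦ AB
    B ↦ CA
    C ↦ B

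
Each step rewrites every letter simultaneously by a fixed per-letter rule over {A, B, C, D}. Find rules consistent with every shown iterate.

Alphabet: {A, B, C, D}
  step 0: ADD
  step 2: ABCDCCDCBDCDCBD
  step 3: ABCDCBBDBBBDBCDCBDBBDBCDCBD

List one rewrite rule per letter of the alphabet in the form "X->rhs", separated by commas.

A->AB, B->CDC, C->B, D->BD

  step 2 ⇒ step 3: ABCDCCDCBDCDCBD ⇒ AB·CDC·B·BD·B·B·BD·B·CDC·BD·B·BD·B·CDC·BD
    A ↦ AB
    B ↦ CDC
    C ↦ B
    D ↦ BD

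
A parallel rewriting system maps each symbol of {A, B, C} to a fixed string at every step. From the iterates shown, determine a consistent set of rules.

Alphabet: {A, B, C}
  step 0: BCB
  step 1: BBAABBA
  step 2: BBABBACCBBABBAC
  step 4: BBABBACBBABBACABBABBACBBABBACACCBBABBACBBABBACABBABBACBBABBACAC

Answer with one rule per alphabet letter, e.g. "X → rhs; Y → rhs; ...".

A->C, B->BBA, C->A

  step 1 ⇒ step 2: BBAABBA ⇒ BBA·BBA·C·C·BBA·BBA·C
    A ↦ C
    B ↦ BBA
  step 0 ⇒ step 1: BCB ⇒ BBA·A·BBA
    C ↦ A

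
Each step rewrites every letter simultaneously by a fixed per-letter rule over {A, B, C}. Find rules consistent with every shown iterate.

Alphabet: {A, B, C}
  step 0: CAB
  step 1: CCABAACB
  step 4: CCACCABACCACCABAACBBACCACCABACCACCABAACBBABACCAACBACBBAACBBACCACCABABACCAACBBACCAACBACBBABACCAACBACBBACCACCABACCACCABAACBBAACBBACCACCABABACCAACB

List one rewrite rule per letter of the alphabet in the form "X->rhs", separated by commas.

A->BA, B->ACB, C->CCA

  step 0 ⇒ step 1: CAB ⇒ CCA·BA·ACB
    A ↦ BA
    B ↦ ACB
    C ↦ CCA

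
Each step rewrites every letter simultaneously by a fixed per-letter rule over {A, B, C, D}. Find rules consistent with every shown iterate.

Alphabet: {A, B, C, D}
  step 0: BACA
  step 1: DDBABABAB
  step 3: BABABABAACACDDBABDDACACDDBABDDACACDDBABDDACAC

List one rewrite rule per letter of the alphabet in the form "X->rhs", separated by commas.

  step 0 ⇒ step 1: BACA ⇒ DD·BAB·A·BAB
    A ↦ BAB
    B ↦ DD
    C ↦ A
    D ↦ AC  (constrained at step 1)

A->BAB, B->DD, C->A, D->AC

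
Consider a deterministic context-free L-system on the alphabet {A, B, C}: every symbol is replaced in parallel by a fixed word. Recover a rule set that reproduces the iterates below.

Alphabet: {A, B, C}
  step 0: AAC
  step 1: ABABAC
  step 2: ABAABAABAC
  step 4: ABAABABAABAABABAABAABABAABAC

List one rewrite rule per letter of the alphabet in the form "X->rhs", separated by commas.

A->AB, B->A, C->AC

  step 1 ⇒ step 2: ABABAC ⇒ AB·A·AB·A·AB·AC
    A ↦ AB
    B ↦ A
    C ↦ AC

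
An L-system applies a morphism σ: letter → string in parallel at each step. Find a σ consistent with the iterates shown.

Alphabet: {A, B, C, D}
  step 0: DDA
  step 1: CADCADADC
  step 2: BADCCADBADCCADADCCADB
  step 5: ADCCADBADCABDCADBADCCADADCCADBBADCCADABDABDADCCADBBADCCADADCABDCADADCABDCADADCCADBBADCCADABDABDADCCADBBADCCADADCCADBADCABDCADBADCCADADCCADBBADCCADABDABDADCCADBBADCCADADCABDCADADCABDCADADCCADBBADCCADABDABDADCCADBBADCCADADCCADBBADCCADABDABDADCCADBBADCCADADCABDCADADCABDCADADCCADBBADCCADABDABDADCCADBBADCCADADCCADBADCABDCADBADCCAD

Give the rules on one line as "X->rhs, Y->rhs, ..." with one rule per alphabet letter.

  step 1 ⇒ step 2: CADCADADC ⇒ B·ADC·CAD·B·ADC·CAD·ADC·CAD·B
    A ↦ ADC
    C ↦ B
    D ↦ CAD
    B ↦ ABD  (constrained at step 2)

A->ADC, B->ABD, C->B, D->CAD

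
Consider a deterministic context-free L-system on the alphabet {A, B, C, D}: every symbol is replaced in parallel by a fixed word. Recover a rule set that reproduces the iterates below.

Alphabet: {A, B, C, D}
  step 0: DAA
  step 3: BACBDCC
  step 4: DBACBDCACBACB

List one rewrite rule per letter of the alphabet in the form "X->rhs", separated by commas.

  step 3 ⇒ step 4: BACBDCC ⇒ D·B·ACB·D·C·ACB·ACB
    A ↦ B
    B ↦ D
    C ↦ ACB
    D ↦ C

A->B, B->D, C->ACB, D->C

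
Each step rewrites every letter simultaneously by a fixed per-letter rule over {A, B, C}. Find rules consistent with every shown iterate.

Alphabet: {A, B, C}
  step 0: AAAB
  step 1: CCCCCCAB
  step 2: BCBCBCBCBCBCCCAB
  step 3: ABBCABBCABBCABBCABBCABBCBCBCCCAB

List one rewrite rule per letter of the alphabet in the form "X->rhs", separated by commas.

  step 2 ⇒ step 3: BCBCBCBCBCBCCCAB ⇒ AB·BC·AB·BC·AB·BC·AB·BC·AB·BC·AB·BC·BC·BC·CC·AB
    A ↦ CC
    B ↦ AB
    C ↦ BC

A->CC, B->AB, C->BC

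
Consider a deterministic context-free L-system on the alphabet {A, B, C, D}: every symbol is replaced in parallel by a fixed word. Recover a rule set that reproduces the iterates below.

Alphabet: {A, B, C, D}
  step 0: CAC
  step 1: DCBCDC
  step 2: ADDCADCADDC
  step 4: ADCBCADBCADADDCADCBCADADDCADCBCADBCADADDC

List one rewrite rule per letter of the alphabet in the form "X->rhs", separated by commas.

  step 1 ⇒ step 2: DCBCDC ⇒ AD·DC·A·DC·AD·DC
    B ↦ A
    C ↦ DC
    D ↦ AD
  step 0 ⇒ step 1: CAC ⇒ DC·BC·DC
    A ↦ BC

A->BC, B->A, C->DC, D->AD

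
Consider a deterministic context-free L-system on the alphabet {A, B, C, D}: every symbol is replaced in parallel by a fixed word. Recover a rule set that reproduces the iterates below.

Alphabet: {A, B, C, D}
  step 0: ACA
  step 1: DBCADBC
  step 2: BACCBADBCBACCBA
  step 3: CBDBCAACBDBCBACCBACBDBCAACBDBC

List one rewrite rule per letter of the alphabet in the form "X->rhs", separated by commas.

  step 2 ⇒ step 3: BACCBADBCBACCBA ⇒ CB·DBC·A·A·CB·DBC·BAC·CB·A·CB·DBC·A·A·CB·DBC
    A ↦ DBC
    B ↦ CB
    C ↦ A
    D ↦ BAC

A->DBC, B->CB, C->A, D->BAC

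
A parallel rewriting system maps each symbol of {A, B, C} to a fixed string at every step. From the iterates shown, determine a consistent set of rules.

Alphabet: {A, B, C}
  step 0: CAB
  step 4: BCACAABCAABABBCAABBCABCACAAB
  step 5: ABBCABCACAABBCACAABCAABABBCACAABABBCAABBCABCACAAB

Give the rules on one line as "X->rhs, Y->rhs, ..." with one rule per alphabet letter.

  step 4 ⇒ step 5: BCACAABCAABABBCAABBCABCACAAB ⇒ AB·B·CA·B·CA·CA·AB·B·CA·CA·AB·CA·AB·AB·B·CA·CA·AB·AB·B·CA·AB·B·CA·B·CA·CA·AB
    A ↦ CA
    B ↦ AB
    C ↦ B

A->CA, B->AB, C->B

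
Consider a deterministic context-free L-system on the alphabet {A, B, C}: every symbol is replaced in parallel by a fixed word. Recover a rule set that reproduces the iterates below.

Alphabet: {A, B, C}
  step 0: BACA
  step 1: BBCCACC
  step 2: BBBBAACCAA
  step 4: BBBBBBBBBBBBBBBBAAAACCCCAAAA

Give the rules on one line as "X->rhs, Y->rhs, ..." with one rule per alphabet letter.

  step 1 ⇒ step 2: BBCCACC ⇒ BB·BB·A·A·CC·A·A
    A ↦ CC
    B ↦ BB
    C ↦ A

A->CC, B->BB, C->A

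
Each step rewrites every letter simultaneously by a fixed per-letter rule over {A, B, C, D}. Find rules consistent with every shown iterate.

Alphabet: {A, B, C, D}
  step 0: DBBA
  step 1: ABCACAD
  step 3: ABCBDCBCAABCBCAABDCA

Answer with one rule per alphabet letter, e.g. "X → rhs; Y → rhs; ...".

  step 0 ⇒ step 1: DBBA ⇒ AB·CA·CA·D
    A ↦ D
    B ↦ CA
    D ↦ AB
    C ↦ CB  (constrained at step 1)

A->D, B->CA, C->CB, D->AB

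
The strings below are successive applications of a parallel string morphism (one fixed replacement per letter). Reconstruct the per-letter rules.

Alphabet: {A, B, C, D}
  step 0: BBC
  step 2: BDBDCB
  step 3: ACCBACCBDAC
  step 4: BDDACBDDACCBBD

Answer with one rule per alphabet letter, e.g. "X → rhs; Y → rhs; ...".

  step 3 ⇒ step 4: ACCBACCBDAC ⇒ B·D·D·AC·B·D·D·AC·CB·B·D
    A ↦ B
    B ↦ AC
    C ↦ D
    D ↦ CB

A->B, B->AC, C->D, D->CB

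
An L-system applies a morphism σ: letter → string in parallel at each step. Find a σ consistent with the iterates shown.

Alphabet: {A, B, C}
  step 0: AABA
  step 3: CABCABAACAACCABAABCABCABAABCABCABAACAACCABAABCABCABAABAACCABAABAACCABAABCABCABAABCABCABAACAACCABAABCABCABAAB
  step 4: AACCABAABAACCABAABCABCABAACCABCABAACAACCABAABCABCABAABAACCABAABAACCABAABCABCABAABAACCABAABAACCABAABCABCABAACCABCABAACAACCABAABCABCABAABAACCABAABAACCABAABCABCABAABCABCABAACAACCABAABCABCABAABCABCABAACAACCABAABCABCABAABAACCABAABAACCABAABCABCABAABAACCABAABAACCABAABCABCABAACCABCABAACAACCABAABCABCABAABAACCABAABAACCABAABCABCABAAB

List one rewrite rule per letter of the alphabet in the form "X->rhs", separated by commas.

  step 3 ⇒ step 4: CABCABAACAACCABAABCABCABAABCABCABAACAACCABAABCABCABAABAACCABAABAACCABAABCABCABAABCABCABAACAACCABAABCABCABAAB ⇒ AAC·CAB·AAB·AAC·CAB·AAB·CAB·CAB·AAC·CAB·CAB·AAC·AAC·CAB·AAB·CAB·CAB·AAB·AAC·CAB·AAB·AAC·CAB·AAB·CAB·CAB·AAB·AAC·CAB·AAB·AAC·CAB·AAB·CAB·CAB·AAC·CAB·CAB·AAC·AAC·CAB·AAB·CAB·CAB·AAB·AAC·CAB·AAB·AAC·CAB·AAB·CAB·CAB·AAB·CAB·CAB·AAC·AAC·CAB·AAB·CAB·CAB·AAB·CAB·CAB·AAC·AAC·CAB·AAB·CAB·CAB·AAB·AAC·CAB·AAB·AAC·CAB·AAB·CAB·CAB·AAB·AAC·CAB·AAB·AAC·CAB·AAB·CAB·CAB·AAC·CAB·CAB·AAC·AAC·CAB·AAB·CAB·CAB·AAB·AAC·CAB·AAB·AAC·CAB·AAB·CAB·CAB·AAB
    A ↦ CAB
    B ↦ AAB
    C ↦ AAC

A->CAB, B->AAB, C->AAC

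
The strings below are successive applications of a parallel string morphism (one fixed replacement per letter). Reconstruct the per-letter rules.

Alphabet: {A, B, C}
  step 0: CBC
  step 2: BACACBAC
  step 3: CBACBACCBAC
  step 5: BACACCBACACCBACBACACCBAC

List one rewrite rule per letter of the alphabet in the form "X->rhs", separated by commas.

A->B, B->C, C->AC

  step 2 ⇒ step 3: BACACBAC ⇒ C·B·AC·B·AC·C·B·AC
    A ↦ B
    B ↦ C
    C ↦ AC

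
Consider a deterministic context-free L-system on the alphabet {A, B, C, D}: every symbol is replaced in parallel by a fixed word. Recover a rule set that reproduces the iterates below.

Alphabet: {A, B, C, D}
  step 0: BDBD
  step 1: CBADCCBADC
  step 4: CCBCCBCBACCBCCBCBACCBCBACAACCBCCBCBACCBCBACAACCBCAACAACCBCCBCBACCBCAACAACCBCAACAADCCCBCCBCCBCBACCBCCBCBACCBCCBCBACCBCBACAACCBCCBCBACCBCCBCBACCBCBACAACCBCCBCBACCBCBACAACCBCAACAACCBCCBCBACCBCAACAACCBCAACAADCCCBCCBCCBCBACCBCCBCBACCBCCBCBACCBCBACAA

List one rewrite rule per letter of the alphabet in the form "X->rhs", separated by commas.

A->CAA, B->CBA, C->CCB, D->DC

  step 0 ⇒ step 1: BDBD ⇒ CBA·DC·CBA·DC
    B ↦ CBA
    D ↦ DC
    A ↦ CAA  (constrained at step 1)
    C ↦ CCB  (constrained at step 1)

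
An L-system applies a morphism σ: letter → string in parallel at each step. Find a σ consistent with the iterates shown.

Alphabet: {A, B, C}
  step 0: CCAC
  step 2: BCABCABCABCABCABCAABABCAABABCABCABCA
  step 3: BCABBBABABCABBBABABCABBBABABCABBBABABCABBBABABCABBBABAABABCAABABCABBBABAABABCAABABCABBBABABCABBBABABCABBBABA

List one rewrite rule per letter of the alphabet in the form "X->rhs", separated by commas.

A->ABA, B->BCA, C->BBB

  step 2 ⇒ step 3: BCABCABCABCABCABCAABABCAABABCABCABCA ⇒ BCA·BBB·ABA·BCA·BBB·ABA·BCA·BBB·ABA·BCA·BBB·ABA·BCA·BBB·ABA·BCA·BBB·ABA·ABA·BCA·ABA·BCA·BBB·ABA·ABA·BCA·ABA·BCA·BBB·ABA·BCA·BBB·ABA·BCA·BBB·ABA
    A ↦ ABA
    B ↦ BCA
    C ↦ BBB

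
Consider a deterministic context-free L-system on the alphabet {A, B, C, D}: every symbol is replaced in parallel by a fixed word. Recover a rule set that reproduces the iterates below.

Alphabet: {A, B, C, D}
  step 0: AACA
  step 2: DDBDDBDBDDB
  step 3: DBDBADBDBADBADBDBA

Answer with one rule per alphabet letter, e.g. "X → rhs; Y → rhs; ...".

A->CD, B->A, C->D, D->DB

  step 2 ⇒ step 3: DDBDDBDBDDB ⇒ DB·DB·A·DB·DB·A·DB·A·DB·DB·A
    B ↦ A
    D ↦ DB
    A ↦ CD  (constrained at step 0)
    C ↦ D  (constrained at step 0)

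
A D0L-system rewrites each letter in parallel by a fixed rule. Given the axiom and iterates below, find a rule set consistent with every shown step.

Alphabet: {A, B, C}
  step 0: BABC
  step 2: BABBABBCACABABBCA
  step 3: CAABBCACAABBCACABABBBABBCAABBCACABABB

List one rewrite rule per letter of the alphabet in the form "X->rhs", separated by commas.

  step 2 ⇒ step 3: BABBABBCACABABBCA ⇒ CA·ABB·CA·CA·ABB·CA·CA·B·ABB·B·ABB·CA·ABB·CA·CA·B·ABB
    A ↦ ABB
    B ↦ CA
    C ↦ B

A->ABB, B->CA, C->B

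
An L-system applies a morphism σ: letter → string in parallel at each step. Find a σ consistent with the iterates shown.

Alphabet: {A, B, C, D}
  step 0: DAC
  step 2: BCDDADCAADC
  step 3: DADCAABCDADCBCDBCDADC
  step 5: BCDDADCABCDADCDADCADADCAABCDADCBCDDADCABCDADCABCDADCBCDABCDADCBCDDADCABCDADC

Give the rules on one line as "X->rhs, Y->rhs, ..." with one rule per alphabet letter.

A->BCD, B->DA, C->DC, D->A

  step 2 ⇒ step 3: BCDDADCAADC ⇒ DA·DC·A·A·BCD·A·DC·BCD·BCD·A·DC
    A ↦ BCD
    B ↦ DA
    C ↦ DC
    D ↦ A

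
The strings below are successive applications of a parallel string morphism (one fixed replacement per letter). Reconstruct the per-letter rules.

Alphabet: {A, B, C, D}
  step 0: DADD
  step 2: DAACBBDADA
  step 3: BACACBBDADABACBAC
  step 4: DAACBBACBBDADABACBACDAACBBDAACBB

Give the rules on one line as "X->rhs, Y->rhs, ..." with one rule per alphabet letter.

A->AC, B->DA, C->BB, D->B

  step 3 ⇒ step 4: BACACBBDADABACBAC ⇒ DA·AC·BB·AC·BB·DA·DA·B·AC·B·AC·DA·AC·BB·DA·AC·BB
    A ↦ AC
    B ↦ DA
    C ↦ BB
    D ↦ B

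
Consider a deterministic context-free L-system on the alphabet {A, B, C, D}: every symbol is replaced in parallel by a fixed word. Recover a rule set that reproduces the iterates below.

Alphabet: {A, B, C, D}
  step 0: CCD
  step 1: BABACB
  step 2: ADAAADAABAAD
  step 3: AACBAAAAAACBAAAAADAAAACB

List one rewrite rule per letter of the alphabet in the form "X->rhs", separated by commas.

  step 2 ⇒ step 3: ADAAADAABAAD ⇒ AA·CB·AA·AA·AA·CB·AA·AA·AD·AA·AA·CB
    A ↦ AA
    B ↦ AD
    D ↦ CB
  step 0 ⇒ step 1: CCD ⇒ BA·BA·CB
    C ↦ BA

A->AA, B->AD, C->BA, D->CB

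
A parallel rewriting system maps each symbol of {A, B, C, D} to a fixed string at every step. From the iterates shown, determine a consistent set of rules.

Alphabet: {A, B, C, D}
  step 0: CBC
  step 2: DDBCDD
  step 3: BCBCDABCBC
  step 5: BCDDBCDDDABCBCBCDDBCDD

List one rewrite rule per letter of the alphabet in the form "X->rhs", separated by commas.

A->DD, B->D, C->A, D->BC

  step 2 ⇒ step 3: DDBCDD ⇒ BC·BC·D·A·BC·BC
    B ↦ D
    C ↦ A
    D ↦ BC
    A ↦ DD  (constrained at step 3)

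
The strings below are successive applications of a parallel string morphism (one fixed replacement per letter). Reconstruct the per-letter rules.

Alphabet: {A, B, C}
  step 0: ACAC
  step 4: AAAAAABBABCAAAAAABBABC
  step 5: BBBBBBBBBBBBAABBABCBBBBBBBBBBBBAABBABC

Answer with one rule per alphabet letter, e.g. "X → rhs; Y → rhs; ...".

A->BB, B->A, C->BC

  step 4 ⇒ step 5: AAAAAABBABCAAAAAABBABC ⇒ BB·BB·BB·BB·BB·BB·A·A·BB·A·BC·BB·BB·BB·BB·BB·BB·A·A·BB·A·BC
    A ↦ BB
    B ↦ A
    C ↦ BC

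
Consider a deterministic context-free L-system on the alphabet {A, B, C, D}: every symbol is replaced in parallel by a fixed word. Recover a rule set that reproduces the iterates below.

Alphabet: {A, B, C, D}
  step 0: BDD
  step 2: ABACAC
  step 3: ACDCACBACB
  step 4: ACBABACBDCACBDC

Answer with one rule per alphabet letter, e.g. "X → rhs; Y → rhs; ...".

A->AC, B->DC, C->B, D->A

  step 3 ⇒ step 4: ACDCACBACB ⇒ AC·B·A·B·AC·B·DC·AC·B·DC
    A ↦ AC
    B ↦ DC
    C ↦ B
    D ↦ A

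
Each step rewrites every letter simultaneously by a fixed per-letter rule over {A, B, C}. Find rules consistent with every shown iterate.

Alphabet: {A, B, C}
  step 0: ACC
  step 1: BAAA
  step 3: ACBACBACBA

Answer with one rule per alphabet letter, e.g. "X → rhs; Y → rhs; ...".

  step 0 ⇒ step 1: ACC ⇒ BA·A·A
    A ↦ BA
    C ↦ A
    B ↦ C  (constrained at step 1)

A->BA, B->C, C->A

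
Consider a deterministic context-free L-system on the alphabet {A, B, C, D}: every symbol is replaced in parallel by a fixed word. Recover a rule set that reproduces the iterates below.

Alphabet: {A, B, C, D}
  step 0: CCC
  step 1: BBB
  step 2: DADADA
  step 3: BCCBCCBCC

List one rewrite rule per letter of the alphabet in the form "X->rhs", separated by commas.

A->C, B->DA, C->B, D->BC

  step 2 ⇒ step 3: DADADA ⇒ BC·C·BC·C·BC·C
    A ↦ C
    D ↦ BC
  step 1 ⇒ step 2: BBB ⇒ DA·DA·DA
    B ↦ DA
  step 0 ⇒ step 1: CCC ⇒ B·B·B
    C ↦ B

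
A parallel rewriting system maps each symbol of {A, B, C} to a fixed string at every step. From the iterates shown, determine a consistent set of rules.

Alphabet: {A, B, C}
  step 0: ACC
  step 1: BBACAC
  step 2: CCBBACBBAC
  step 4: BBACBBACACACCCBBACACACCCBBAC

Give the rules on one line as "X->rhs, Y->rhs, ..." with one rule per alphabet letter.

A->BB, B->C, C->AC

  step 1 ⇒ step 2: BBACAC ⇒ C·C·BB·AC·BB·AC
    A ↦ BB
    B ↦ C
    C ↦ AC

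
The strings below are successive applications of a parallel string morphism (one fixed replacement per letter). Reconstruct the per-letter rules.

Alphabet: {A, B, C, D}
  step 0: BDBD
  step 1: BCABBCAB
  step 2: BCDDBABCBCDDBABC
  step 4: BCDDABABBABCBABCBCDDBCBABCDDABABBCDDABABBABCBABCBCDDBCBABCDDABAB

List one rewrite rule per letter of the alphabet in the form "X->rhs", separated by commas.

  step 1 ⇒ step 2: BCABBCAB ⇒ BC·DD·BA·BC·BC·DD·BA·BC
    A ↦ BA
    B ↦ BC
    C ↦ DD
  step 0 ⇒ step 1: BDBD ⇒ BC·AB·BC·AB
    D ↦ AB

A->BA, B->BC, C->DD, D->AB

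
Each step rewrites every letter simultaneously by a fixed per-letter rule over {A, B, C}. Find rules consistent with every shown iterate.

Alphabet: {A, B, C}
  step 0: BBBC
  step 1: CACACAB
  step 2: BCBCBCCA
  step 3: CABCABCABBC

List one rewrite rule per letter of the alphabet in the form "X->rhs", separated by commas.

  step 2 ⇒ step 3: BCBCBCCA ⇒ CA·B·CA·B·CA·B·B·C
    A ↦ C
    B ↦ CA
    C ↦ B

A->C, B->CA, C->B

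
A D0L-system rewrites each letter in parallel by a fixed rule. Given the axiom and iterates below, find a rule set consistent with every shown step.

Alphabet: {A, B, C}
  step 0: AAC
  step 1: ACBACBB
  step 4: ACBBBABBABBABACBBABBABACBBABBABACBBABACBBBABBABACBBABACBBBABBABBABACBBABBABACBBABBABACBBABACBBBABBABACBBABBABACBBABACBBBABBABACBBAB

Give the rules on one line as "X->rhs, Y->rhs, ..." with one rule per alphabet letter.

A->ACB, B->BAB, C->B

  step 0 ⇒ step 1: AAC ⇒ ACB·ACB·B
    A ↦ ACB
    C ↦ B
    B ↦ BAB  (constrained at step 1)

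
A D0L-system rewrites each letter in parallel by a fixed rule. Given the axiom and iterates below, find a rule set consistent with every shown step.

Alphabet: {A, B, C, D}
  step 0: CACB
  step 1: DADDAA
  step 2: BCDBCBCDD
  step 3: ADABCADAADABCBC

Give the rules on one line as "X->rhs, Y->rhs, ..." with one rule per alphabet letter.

  step 2 ⇒ step 3: BCDBCBCDD ⇒ A·DA·BC·A·DA·A·DA·BC·BC
    B ↦ A
    C ↦ DA
    D ↦ BC
  step 0 ⇒ step 1: CACB ⇒ DA·D·DA·A
    A ↦ D

A->D, B->A, C->DA, D->BC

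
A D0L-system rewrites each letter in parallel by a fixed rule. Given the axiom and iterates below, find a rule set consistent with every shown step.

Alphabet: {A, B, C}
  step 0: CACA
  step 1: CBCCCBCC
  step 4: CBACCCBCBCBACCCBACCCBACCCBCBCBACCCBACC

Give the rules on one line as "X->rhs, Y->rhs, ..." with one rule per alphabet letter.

A->CC, B->A, C->CB

  step 0 ⇒ step 1: CACA ⇒ CB·CC·CB·CC
    A ↦ CC
    C ↦ CB
    B ↦ A  (constrained at step 1)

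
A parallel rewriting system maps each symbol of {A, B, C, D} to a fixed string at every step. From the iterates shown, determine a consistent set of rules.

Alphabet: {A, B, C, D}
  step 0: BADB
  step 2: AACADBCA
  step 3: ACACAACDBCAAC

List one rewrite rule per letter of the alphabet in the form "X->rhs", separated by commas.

  step 2 ⇒ step 3: AACADBCA ⇒ AC·AC·A·AC·DB·C·A·AC
    A ↦ AC
    B ↦ C
    C ↦ A
    D ↦ DB

A->AC, B->C, C->A, D->DB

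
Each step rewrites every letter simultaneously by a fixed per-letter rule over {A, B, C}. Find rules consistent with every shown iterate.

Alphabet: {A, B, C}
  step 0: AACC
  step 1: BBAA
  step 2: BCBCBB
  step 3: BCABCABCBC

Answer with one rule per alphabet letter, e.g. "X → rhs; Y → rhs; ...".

A->B, B->BC, C->A

  step 2 ⇒ step 3: BCBCBB ⇒ BC·A·BC·A·BC·BC
    B ↦ BC
    C ↦ A
  step 0 ⇒ step 1: AACC ⇒ B·B·A·A
    A ↦ B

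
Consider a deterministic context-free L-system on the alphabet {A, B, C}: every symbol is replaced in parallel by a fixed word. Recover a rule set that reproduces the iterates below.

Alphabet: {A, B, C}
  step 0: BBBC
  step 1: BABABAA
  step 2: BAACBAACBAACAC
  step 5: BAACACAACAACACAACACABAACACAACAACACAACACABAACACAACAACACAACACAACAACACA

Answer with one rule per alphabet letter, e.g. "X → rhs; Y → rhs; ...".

  step 1 ⇒ step 2: BABABAA ⇒ BA·AC·BA·AC·BA·AC·AC
    A ↦ AC
    B ↦ BA
  step 0 ⇒ step 1: BBBC ⇒ BA·BA·BA·A
    C ↦ A

A->AC, B->BA, C->A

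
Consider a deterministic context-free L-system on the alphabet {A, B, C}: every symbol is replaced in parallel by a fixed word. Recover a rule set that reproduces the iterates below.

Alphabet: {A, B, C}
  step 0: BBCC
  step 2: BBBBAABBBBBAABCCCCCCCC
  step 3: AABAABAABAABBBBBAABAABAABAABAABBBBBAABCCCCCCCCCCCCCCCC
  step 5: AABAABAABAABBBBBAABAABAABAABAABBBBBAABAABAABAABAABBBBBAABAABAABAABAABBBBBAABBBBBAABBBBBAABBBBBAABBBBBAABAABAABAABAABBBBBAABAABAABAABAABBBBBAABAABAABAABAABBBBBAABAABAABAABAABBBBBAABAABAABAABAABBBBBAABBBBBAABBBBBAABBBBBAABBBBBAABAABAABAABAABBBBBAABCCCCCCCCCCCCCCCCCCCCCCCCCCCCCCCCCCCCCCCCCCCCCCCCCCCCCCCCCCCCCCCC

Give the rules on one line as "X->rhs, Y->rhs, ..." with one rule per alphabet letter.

A->BB, B->AAB, C->CC

  step 2 ⇒ step 3: BBBBAABBBBBAABCCCCCCCC ⇒ AAB·AAB·AAB·AAB·BB·BB·AAB·AAB·AAB·AAB·AAB·BB·BB·AAB·CC·CC·CC·CC·CC·CC·CC·CC
    A ↦ BB
    B ↦ AAB
    C ↦ CC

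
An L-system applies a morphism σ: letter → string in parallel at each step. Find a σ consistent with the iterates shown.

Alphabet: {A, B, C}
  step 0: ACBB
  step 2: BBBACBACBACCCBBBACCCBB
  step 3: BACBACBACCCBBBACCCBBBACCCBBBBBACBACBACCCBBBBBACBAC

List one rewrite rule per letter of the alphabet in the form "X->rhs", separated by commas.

  step 2 ⇒ step 3: BBBACBACBACCCBBBACCCBB ⇒ BAC·BAC·BAC·CCB·B·BAC·CCB·B·BAC·CCB·B·B·B·BAC·BAC·BAC·CCB·B·B·B·BAC·BAC
    A ↦ CCB
    B ↦ BAC
    C ↦ B

A->CCB, B->BAC, C->B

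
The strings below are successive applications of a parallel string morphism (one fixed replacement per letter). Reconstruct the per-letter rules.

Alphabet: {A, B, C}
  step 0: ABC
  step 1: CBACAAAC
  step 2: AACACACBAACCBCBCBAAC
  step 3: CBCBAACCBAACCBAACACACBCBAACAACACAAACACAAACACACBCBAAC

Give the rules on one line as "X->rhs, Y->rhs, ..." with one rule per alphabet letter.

  step 2 ⇒ step 3: AACACACBAACCBCBCBAAC ⇒ CB·CB·AAC·CB·AAC·CB·AAC·ACA·CB·CB·AAC·AAC·ACA·AAC·ACA·AAC·ACA·CB·CB·AAC
    A ↦ CB
    B ↦ ACA
    C ↦ AAC

A->CB, B->ACA, C->AAC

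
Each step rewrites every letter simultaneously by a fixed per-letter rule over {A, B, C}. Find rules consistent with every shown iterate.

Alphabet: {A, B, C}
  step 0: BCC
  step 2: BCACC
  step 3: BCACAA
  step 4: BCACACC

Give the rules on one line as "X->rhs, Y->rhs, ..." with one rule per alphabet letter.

A->C, B->BC, C->A

  step 3 ⇒ step 4: BCACAA ⇒ BC·A·C·A·C·C
    A ↦ C
    B ↦ BC
    C ↦ A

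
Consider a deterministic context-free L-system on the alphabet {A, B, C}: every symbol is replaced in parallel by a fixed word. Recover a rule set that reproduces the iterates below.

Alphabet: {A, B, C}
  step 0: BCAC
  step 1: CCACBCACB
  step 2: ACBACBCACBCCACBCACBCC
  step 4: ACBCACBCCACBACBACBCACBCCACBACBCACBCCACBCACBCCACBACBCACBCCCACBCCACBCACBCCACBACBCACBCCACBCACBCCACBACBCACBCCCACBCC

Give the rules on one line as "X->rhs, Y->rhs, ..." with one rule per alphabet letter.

A->C, B->CC, C->ACB

  step 1 ⇒ step 2: CCACBCACB ⇒ ACB·ACB·C·ACB·CC·ACB·C·ACB·CC
    A ↦ C
    B ↦ CC
    C ↦ ACB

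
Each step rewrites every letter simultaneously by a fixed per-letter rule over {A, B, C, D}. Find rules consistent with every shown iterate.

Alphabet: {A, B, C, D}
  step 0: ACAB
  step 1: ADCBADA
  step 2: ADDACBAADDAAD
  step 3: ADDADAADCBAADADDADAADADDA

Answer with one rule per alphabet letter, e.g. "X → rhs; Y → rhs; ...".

  step 2 ⇒ step 3: ADDACBAADDAAD ⇒ AD·DA·DA·AD·CB·A·AD·AD·DA·DA·AD·AD·DA
    A ↦ AD
    B ↦ A
    C ↦ CB
    D ↦ DA

A->AD, B->A, C->CB, D->DA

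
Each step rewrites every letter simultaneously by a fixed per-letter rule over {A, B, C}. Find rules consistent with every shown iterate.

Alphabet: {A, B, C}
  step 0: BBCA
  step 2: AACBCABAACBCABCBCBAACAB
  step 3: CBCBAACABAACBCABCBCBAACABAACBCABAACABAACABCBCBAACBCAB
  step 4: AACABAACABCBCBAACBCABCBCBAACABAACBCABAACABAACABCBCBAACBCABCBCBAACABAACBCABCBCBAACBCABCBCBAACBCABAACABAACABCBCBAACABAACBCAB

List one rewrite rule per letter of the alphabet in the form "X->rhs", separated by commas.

A->CB, B->CAB, C->AA

  step 3 ⇒ step 4: CBCBAACABAACBCABCBCBAACABAACBCABAACABAACABCBCBAACBCAB ⇒ AA·CAB·AA·CAB·CB·CB·AA·CB·CAB·CB·CB·AA·CAB·AA·CB·CAB·AA·CAB·AA·CAB·CB·CB·AA·CB·CAB·CB·CB·AA·CAB·AA·CB·CAB·CB·CB·AA·CB·CAB·CB·CB·AA·CB·CAB·AA·CAB·AA·CAB·CB·CB·AA·CAB·AA·CB·CAB
    A ↦ CB
    B ↦ CAB
    C ↦ AA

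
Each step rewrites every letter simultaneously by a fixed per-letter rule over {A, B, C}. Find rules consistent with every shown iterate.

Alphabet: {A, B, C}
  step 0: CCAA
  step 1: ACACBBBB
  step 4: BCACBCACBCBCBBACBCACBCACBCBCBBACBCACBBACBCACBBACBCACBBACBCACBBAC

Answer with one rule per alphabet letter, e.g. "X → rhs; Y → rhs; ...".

A->BB, B->BC, C->AC

  step 0 ⇒ step 1: CCAA ⇒ AC·AC·BB·BB
    A ↦ BB
    C ↦ AC
    B ↦ BC  (constrained at step 1)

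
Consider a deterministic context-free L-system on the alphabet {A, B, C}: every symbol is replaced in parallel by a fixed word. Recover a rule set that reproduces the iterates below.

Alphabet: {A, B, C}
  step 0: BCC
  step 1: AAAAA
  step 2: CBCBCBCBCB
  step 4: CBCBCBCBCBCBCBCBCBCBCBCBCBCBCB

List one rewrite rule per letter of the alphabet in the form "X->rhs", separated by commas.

A->CB, B->A, C->AA

  step 1 ⇒ step 2: AAAAA ⇒ CB·CB·CB·CB·CB
    A ↦ CB
  step 0 ⇒ step 1: BCC ⇒ A·AA·AA
    B ↦ A
  step 0 ⇒ step 1: BCC ⇒ A·AA·AA
    C ↦ AA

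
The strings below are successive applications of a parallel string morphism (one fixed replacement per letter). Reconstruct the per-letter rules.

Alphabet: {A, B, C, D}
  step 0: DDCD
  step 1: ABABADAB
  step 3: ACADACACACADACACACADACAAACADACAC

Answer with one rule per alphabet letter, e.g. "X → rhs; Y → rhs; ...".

A->AC, B->AA, C->AD, D->AB

  step 0 ⇒ step 1: DDCD ⇒ AB·AB·AD·AB
    C ↦ AD
    D ↦ AB
    A ↦ AC  (constrained at step 1)
    B ↦ AA  (constrained at step 1)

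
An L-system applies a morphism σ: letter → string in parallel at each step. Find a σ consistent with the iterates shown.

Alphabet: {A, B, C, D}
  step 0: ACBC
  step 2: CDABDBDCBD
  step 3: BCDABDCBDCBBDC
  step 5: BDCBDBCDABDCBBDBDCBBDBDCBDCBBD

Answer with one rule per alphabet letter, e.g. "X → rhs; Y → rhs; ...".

  step 2 ⇒ step 3: CDABDBDCBD ⇒ B·C·DA·BD·C·BD·C·B·BD·C
    A ↦ DA
    B ↦ BD
    C ↦ B
    D ↦ C

A->DA, B->BD, C->B, D->C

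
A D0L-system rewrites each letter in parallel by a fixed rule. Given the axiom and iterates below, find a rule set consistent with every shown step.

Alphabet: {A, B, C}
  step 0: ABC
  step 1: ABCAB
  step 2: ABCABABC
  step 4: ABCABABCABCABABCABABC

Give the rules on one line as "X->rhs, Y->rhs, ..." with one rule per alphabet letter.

A->AB, B->C, C->AB

  step 1 ⇒ step 2: ABCAB ⇒ AB·C·AB·AB·C
    A ↦ AB
    B ↦ C
    C ↦ AB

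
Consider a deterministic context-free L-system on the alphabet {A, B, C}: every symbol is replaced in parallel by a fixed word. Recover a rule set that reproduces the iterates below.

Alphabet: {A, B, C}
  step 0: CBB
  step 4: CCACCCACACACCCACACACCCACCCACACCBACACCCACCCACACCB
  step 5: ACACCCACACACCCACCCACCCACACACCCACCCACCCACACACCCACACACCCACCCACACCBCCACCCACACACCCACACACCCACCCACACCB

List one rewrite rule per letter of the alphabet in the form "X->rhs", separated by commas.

  step 4 ⇒ step 5: CCACCCACACACCCACACACCCACCCACACCBACACCCACCCACACCB ⇒ AC·AC·CC·AC·AC·AC·CC·AC·CC·AC·CC·AC·AC·AC·CC·AC·CC·AC·CC·AC·AC·AC·CC·AC·AC·AC·CC·AC·CC·AC·AC·CB·CC·AC·CC·AC·AC·AC·CC·AC·AC·AC·CC·AC·CC·AC·AC·CB
    A ↦ CC
    B ↦ CB
    C ↦ AC

A->CC, B->CB, C->AC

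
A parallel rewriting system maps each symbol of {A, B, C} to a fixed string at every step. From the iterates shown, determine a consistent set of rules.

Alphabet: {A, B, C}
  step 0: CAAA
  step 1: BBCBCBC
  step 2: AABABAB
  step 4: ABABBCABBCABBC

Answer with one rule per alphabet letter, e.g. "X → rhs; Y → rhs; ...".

A->BC, B->A, C->B

  step 1 ⇒ step 2: BBCBCBC ⇒ A·A·B·A·B·A·B
    B ↦ A
    C ↦ B
  step 0 ⇒ step 1: CAAA ⇒ B·BC·BC·BC
    A ↦ BC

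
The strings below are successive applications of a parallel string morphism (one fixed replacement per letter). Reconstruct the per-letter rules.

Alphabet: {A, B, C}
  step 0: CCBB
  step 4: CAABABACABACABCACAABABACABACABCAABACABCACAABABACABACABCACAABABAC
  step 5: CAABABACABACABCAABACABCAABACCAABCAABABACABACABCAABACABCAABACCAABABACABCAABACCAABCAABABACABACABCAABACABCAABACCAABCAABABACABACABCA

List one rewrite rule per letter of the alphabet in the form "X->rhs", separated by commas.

  step 4 ⇒ step 5: CAABABACABACABCACAABABACABACABCAABACABCACAABABACABACABCACAABABAC ⇒ CA·AB·AB·AC·AB·AC·AB·CA·AB·AC·AB·CA·AB·AC·CA·AB·CA·AB·AB·AC·AB·AC·AB·CA·AB·AC·AB·CA·AB·AC·CA·AB·AB·AC·AB·CA·AB·AC·CA·AB·CA·AB·AB·AC·AB·AC·AB·CA·AB·AC·AB·CA·AB·AC·CA·AB·CA·AB·AB·AC·AB·AC·AB·CA
    A ↦ AB
    B ↦ AC
    C ↦ CA

A->AB, B->AC, C->CA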